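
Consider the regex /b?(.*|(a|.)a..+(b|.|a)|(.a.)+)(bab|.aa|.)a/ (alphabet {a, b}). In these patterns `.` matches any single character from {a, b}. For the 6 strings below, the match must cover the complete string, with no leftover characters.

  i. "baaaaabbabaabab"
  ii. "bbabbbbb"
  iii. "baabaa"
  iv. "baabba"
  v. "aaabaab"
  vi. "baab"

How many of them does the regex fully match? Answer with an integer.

i → no match — must end with "a"
ii → no match — must end with "a"
iii → match
iv → match
v → no match — must end with "a"
vi → no match — must end with "a"
Total matched: 2

2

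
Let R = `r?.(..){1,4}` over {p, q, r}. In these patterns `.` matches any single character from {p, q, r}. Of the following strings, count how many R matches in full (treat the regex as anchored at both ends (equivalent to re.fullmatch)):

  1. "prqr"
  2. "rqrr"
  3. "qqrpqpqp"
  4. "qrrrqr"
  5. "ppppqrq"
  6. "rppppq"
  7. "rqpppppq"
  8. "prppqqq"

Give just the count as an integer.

1 → no match
2 → match
3 → no match
4 → no match
5 → match
6 → match
7 → match
8 → match
Total matched: 5

5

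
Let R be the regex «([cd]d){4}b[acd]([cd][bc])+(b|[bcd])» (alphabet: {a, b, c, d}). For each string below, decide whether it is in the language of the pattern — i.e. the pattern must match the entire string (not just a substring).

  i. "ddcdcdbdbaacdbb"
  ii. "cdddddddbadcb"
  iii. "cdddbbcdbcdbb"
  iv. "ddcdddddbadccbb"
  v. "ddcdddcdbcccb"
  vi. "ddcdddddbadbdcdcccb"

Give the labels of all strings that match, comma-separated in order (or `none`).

i → no match
ii → match
iii → no match
iv → match
v → match
vi → match

ii, iv, v, vi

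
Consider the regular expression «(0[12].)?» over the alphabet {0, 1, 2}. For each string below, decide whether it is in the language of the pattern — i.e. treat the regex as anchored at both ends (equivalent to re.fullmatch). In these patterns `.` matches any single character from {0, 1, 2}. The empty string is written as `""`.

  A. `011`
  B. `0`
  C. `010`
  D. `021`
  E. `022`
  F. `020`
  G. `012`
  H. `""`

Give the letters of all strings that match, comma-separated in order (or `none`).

A, C, D, E, F, G, H

A. `011` → match
B. `0` → no match
C. `010` → match
D. `021` → match
E. `022` → match
F. `020` → match
G. `012` → match
H. `""` → match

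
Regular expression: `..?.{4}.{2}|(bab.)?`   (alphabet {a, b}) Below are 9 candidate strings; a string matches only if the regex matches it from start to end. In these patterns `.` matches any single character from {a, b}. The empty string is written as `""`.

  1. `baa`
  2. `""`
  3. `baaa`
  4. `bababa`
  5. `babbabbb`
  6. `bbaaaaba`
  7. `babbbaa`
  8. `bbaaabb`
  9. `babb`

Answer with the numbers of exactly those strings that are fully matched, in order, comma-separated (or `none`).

1 → no match
2 → match
3 → no match
4 → no match
5 → match
6 → match
7 → match
8 → match
9 → match

2, 5, 6, 7, 8, 9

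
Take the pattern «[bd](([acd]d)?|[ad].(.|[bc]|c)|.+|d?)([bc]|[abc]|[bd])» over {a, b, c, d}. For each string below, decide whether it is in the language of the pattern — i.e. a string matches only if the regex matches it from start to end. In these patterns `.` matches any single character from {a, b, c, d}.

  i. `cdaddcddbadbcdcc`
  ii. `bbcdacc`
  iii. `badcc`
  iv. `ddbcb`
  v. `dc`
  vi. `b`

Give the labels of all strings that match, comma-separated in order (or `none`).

ii, iii, iv, v

i → no match
ii → match
iii → match
iv → match
v → match
vi → no match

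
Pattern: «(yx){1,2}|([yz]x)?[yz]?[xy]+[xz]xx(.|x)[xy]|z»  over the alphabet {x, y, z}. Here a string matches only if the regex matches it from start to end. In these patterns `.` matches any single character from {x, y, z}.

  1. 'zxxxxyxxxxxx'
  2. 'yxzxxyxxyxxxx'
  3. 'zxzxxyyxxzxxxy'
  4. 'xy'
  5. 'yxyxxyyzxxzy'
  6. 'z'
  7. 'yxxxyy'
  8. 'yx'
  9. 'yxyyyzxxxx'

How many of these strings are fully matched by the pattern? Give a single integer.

1 → match
2 → no match
3 → match
4 → no match
5 → match
6 → match
7 → match
8 → match
9 → match
Total matched: 7

7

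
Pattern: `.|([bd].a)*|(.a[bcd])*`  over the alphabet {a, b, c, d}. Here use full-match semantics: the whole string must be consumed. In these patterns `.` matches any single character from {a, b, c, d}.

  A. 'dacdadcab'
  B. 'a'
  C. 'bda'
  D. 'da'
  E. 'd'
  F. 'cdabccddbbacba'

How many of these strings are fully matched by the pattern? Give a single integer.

4

A. 'dacdadcab' → match
B. 'a' → match
C. 'bda' → match
D. 'da' → no match
E. 'd' → match
F → no match
Total matched: 4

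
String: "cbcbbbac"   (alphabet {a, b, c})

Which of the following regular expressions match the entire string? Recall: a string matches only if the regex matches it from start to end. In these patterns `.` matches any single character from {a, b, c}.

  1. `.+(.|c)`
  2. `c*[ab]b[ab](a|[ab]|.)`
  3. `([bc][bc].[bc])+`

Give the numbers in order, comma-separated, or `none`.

1, 3

1 → match
2 → no match
3 → match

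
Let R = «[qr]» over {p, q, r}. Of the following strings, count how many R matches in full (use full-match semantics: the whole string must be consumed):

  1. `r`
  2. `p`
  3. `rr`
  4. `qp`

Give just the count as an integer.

1

1. `r` → match
2. `p` → no match
3. `rr` → no match
4. `qp` → no match
Total matched: 1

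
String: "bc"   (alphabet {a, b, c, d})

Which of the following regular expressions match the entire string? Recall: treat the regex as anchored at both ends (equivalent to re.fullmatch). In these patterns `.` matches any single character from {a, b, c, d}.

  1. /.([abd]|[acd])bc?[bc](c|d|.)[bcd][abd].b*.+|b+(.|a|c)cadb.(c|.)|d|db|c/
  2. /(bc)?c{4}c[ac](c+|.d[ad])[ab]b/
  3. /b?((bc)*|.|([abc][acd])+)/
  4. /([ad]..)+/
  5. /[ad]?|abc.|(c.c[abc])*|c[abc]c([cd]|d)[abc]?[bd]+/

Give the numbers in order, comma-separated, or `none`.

3

1 → no match
2 → no match — must end with "b"
3 → match
4 → no match
5 → no match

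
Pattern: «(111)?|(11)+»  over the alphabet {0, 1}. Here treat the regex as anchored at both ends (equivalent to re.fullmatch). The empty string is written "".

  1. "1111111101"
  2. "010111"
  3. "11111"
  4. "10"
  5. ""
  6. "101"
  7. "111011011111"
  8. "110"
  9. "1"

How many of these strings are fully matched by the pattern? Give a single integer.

1 → no match
2 → no match
3 → no match
4 → no match
5 → match
6 → no match
7 → no match
8 → no match
9 → no match
Total matched: 1

1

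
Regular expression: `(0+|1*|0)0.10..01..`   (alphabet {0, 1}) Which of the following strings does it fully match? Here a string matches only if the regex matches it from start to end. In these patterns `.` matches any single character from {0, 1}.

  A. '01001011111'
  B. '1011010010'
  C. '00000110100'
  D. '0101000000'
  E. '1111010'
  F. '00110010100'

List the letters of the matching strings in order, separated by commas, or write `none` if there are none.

A → no match
B → no match
C → no match
D → no match
E → no match
F → match

F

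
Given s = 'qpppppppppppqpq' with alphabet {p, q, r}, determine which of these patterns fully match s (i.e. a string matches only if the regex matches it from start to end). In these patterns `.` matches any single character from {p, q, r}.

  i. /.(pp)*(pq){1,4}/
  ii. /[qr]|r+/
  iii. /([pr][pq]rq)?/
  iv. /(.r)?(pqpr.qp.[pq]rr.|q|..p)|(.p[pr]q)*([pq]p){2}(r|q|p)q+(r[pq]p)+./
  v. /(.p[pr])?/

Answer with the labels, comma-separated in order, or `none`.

i → match
ii → no match
iii → no match
iv → no match
v → no match

i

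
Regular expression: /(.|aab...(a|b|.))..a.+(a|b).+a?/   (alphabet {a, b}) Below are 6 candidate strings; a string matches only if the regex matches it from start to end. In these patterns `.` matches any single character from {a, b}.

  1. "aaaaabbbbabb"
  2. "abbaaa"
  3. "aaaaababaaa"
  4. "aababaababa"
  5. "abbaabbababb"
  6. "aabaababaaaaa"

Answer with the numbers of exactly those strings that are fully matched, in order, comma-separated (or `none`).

1 → match
2 → no match
3 → match
4 → match
5 → match
6 → match

1, 3, 4, 5, 6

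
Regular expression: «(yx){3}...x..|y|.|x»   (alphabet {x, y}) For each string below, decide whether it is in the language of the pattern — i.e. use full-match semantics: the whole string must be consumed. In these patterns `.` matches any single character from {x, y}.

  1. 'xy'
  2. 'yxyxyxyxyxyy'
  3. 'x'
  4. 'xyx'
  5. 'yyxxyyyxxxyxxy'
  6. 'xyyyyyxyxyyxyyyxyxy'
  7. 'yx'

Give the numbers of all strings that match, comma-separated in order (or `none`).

1 → no match
2 → match
3 → match
4 → no match
5 → no match
6 → no match
7 → no match

2, 3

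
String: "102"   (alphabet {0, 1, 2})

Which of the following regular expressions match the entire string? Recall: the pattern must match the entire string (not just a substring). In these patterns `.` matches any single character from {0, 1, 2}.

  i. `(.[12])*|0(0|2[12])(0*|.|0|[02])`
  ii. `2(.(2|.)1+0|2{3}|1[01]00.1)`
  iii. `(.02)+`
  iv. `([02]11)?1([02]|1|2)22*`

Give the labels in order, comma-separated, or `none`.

iii, iv

i → no match
ii → no match — must start with "2"
iii → match
iv → match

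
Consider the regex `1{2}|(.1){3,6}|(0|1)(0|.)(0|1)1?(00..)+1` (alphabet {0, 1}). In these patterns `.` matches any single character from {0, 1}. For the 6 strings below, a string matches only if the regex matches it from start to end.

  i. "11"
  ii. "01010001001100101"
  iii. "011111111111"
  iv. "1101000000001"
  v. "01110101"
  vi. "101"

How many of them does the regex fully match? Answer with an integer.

i → match
ii → match
iii → match
iv → match
v → match
vi → no match
Total matched: 5

5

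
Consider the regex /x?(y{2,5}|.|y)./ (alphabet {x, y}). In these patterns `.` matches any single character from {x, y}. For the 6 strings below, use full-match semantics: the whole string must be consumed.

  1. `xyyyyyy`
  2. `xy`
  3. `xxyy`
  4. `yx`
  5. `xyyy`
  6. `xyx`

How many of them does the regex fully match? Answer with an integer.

1. `xyyyyyy` → match
2. `xy` → match
3. `xxyy` → no match
4. `yx` → match
5. `xyyy` → match
6. `xyx` → match
Total matched: 5

5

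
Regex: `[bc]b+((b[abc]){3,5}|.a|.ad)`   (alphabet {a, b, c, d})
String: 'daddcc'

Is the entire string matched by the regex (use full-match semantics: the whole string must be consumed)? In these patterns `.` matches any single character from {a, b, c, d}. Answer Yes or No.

No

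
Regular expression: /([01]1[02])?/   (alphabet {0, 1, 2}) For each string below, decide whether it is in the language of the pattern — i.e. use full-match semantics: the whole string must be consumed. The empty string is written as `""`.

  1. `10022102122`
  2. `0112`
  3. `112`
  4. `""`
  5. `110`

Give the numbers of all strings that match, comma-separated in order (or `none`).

1. `10022102122` → no match
2. `0112` → no match
3. `112` → match
4. `""` → match
5. `110` → match

3, 4, 5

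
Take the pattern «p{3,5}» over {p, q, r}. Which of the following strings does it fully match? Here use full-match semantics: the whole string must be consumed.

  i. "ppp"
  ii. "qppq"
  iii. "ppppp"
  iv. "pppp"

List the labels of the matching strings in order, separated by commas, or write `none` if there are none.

i, iii, iv

i → match
ii → no match — must start with "p"
iii → match
iv → match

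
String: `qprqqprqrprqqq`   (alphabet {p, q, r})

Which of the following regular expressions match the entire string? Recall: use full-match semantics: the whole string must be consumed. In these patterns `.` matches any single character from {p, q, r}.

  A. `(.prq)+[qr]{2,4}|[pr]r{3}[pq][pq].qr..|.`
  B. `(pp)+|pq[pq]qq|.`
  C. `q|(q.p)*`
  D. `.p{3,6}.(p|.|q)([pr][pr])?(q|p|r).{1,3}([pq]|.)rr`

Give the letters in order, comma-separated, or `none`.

A

A → match
B → no match
C → no match
D → no match — must end with `rr`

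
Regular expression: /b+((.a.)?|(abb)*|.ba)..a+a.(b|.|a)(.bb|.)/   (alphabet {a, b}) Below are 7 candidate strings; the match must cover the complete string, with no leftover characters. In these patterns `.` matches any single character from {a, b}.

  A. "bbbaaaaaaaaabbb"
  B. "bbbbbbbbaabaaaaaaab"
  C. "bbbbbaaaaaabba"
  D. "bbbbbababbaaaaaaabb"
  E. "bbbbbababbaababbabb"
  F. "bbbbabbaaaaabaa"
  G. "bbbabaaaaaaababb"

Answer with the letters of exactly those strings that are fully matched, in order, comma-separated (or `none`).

A → match
B → match
C → match
D → match
E → no match
F → match
G → match

A, B, C, D, F, G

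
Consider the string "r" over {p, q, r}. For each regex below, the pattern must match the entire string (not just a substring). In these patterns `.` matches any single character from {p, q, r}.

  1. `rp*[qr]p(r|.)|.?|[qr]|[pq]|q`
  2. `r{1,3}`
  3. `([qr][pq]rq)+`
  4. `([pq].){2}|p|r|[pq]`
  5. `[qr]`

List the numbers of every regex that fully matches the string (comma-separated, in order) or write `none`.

1, 2, 4, 5

1 → match
2 → match
3 → no match — must end with "rq"
4 → match
5 → match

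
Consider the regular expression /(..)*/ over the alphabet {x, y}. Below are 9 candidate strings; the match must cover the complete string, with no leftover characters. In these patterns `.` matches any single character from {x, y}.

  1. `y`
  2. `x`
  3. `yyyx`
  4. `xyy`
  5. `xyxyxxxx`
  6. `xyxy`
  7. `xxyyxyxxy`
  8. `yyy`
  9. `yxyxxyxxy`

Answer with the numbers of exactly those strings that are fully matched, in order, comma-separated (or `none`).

1 → no match
2 → no match
3 → match
4 → no match
5 → match
6 → match
7 → no match
8 → no match
9 → no match

3, 5, 6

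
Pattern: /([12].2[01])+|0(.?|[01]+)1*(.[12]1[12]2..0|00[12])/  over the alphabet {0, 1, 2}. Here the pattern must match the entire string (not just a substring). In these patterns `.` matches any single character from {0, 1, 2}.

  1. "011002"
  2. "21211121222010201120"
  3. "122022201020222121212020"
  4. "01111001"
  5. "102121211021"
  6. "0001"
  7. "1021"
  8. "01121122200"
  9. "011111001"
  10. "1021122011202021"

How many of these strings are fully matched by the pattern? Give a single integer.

1. "011002" → match
2 → match
3 → match
4. "01111001" → match
5. "102121211021" → match
6. "0001" → match
7. "1021" → match
8. "01121122200" → match
9. "011111001" → match
10 → match
Total matched: 10

10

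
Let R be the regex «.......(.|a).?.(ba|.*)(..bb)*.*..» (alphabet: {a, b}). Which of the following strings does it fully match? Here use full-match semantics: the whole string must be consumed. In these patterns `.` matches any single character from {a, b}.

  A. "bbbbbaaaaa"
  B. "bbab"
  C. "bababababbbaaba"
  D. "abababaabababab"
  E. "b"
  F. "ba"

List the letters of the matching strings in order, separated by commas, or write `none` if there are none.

C, D

A → no match
B → no match
C → match
D → match
E → no match
F → no match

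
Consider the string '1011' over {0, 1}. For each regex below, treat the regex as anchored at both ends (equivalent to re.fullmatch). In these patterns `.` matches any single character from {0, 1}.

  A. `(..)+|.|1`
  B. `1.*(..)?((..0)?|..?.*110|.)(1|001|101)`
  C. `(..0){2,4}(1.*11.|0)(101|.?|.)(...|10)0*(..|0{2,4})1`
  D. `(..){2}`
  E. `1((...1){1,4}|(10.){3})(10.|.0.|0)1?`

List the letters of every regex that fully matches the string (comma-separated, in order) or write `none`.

A → match
B → match
C → no match
D → match
E → no match

A, B, D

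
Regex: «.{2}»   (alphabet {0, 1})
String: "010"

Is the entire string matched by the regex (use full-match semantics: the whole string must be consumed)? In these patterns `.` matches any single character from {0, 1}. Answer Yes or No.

No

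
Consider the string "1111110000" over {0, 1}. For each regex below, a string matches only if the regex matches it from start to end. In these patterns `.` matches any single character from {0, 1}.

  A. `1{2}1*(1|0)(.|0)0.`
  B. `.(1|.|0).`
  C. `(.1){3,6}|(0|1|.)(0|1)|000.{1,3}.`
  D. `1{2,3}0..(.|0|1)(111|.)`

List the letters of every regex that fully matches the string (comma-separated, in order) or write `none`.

A → match
B → no match
C → no match
D → no match

A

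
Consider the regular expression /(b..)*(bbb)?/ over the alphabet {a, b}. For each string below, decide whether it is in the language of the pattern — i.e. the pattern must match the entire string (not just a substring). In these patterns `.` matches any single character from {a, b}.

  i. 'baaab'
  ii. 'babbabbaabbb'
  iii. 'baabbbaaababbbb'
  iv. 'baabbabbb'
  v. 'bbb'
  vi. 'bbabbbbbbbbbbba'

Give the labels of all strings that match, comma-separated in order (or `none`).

i → no match
ii → match
iii → no match
iv → match
v → match
vi → match

ii, iv, v, vi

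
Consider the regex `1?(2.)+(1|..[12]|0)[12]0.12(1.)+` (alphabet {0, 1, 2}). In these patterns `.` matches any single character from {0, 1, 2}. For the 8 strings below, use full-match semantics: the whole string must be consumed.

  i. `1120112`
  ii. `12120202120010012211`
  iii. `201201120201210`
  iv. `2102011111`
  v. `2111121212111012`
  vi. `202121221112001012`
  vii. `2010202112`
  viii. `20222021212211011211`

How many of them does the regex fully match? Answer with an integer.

i. `1120112` → no match
ii → no match
iii → no match
iv. `2102011111` → no match
v → no match
vi → no match
vii. `2010202112` → no match
viii → match
Total matched: 1

1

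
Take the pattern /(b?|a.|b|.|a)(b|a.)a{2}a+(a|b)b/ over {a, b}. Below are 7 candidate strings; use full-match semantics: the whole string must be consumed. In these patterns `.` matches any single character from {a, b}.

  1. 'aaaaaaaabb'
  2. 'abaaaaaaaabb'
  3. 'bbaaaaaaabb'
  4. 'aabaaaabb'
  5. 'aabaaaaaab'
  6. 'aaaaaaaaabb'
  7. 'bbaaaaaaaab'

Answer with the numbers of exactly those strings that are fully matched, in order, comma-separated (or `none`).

1, 2, 3, 4, 5, 6, 7

1. 'aaaaaaaabb' → match
2. 'abaaaaaaaabb' → match
3. 'bbaaaaaaabb' → match
4. 'aabaaaabb' → match
5. 'aabaaaaaab' → match
6. 'aaaaaaaaabb' → match
7. 'bbaaaaaaaab' → match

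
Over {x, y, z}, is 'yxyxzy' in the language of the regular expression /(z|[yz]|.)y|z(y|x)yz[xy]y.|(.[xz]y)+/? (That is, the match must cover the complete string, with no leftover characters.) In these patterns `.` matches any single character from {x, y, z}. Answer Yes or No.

Yes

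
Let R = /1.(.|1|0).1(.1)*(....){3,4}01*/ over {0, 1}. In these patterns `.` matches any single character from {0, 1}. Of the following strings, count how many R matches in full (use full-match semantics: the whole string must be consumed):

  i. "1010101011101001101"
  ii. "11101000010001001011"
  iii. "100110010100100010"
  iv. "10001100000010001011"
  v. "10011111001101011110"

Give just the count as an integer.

5

i → match
ii → match
iii → match
iv → match
v → match
Total matched: 5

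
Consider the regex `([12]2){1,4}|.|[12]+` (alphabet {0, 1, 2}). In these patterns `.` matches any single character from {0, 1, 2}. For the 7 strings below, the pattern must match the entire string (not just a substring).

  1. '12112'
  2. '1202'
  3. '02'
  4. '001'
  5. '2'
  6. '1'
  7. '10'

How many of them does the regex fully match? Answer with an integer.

3

1. '12112' → match
2. '1202' → no match
3. '02' → no match
4. '001' → no match
5. '2' → match
6. '1' → match
7. '10' → no match
Total matched: 3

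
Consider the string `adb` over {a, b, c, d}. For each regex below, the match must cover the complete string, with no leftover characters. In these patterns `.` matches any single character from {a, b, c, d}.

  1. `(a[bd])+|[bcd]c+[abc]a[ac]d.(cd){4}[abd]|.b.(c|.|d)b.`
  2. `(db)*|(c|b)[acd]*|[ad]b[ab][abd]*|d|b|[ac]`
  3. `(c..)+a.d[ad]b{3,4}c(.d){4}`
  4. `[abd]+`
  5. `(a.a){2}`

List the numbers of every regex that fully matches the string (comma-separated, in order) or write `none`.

4

1 → no match
2 → no match
3 → no match — must start with `c`
4 → match
5 → no match — must end with `a`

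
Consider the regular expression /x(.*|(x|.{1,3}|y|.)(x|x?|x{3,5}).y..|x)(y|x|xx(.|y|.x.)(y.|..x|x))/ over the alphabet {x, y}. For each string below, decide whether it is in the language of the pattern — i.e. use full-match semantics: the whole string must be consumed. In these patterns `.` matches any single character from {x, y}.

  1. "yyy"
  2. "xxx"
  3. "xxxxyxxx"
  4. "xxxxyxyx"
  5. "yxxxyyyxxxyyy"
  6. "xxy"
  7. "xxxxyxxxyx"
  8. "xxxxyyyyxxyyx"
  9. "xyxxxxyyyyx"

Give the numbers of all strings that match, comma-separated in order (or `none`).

2, 3, 4, 6, 7, 8, 9

1. "yyy" → no match — must start with "x"
2. "xxx" → match
3. "xxxxyxxx" → match
4. "xxxxyxyx" → match
5 → no match — must start with "x"
6. "xxy" → match
7. "xxxxyxxxyx" → match
8 → match
9. "xyxxxxyyyyx" → match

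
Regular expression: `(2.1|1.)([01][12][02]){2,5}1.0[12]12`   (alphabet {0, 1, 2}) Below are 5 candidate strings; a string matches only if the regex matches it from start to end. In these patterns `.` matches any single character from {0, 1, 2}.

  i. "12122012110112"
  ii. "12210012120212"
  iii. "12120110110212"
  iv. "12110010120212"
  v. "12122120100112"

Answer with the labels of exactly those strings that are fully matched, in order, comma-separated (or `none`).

i, iii, iv, v

i → match
ii → no match
iii → match
iv → match
v → match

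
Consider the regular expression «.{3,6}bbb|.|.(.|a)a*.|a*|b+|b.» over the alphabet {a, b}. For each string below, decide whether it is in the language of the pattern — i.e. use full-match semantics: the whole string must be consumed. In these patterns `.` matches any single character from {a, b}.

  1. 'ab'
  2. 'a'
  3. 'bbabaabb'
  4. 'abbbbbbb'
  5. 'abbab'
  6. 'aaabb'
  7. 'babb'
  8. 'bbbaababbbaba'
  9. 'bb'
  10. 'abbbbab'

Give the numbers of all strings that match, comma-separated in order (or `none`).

2, 4, 9

1 → no match
2 → match
3 → no match
4 → match
5 → no match
6 → no match
7 → no match
8 → no match
9 → match
10 → no match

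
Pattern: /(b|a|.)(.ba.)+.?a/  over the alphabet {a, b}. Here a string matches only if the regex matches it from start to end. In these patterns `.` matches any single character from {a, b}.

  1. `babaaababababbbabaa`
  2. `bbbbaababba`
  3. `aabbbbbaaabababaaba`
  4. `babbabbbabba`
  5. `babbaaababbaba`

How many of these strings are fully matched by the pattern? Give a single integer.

1 → match
2 → no match
3 → no match
4 → no match
5 → no match
Total matched: 1

1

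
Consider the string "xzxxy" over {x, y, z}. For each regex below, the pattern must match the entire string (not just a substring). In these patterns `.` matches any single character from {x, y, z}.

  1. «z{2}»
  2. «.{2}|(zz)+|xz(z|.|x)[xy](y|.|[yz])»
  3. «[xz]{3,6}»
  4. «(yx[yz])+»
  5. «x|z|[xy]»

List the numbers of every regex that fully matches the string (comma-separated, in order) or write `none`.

1 → no match — must start with "z"
2 → match
3 → no match
4 → no match — must start with "yx"
5 → no match

2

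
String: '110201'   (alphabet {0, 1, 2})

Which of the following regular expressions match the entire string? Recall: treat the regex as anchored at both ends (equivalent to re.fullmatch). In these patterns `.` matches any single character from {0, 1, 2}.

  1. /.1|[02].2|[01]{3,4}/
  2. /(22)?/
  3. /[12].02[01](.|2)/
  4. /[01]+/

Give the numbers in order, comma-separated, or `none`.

1 → no match
2 → no match
3 → match
4 → no match

3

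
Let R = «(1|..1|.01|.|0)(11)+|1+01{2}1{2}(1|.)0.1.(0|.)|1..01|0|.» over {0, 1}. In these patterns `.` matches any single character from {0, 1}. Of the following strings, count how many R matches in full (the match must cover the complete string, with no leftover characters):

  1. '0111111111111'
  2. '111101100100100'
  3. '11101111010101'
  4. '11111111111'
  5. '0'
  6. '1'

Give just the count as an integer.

4

1 → match
2 → no match
3 → no match
4. '11111111111' → match
5. '0' → match
6. '1' → match
Total matched: 4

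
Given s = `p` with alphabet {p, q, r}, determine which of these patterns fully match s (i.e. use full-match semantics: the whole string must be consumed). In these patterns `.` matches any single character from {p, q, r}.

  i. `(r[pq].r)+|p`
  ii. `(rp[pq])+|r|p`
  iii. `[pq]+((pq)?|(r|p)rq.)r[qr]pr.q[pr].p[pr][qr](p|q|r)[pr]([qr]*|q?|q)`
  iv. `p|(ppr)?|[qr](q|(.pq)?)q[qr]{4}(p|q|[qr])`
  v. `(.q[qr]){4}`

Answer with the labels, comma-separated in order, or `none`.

i → match
ii → match
iii → no match
iv → match
v → no match

i, ii, iv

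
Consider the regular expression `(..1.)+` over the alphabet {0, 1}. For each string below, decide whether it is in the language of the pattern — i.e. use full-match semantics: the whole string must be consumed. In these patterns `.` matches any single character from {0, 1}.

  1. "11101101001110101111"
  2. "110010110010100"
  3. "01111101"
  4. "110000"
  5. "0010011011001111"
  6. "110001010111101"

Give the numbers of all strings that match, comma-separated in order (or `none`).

1 → no match
2 → no match
3. "01111101" → no match
4. "110000" → no match
5 → no match
6 → no match

none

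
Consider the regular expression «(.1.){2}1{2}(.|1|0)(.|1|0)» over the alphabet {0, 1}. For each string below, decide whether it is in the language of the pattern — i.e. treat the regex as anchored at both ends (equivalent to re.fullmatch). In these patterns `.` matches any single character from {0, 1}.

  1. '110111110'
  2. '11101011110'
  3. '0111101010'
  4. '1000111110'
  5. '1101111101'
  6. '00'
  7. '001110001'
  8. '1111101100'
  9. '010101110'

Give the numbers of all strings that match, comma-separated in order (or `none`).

5, 8

1. '110111110' → no match
2. '11101011110' → no match
3. '0111101010' → no match
4. '1000111110' → no match
5. '1101111101' → match
6. '00' → no match
7. '001110001' → no match
8. '1111101100' → match
9. '010101110' → no match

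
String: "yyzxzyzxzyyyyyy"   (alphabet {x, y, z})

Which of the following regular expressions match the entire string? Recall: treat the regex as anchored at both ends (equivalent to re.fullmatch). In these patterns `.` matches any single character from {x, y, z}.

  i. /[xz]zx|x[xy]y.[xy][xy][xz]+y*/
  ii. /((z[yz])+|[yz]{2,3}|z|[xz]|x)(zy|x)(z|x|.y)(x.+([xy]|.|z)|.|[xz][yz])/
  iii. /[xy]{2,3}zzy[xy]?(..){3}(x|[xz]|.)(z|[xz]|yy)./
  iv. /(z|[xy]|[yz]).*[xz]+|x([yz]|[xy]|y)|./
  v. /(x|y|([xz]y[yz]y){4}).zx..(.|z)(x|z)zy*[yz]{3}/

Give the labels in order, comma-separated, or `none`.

v

i → no match
ii → no match
iii → no match
iv → no match
v → match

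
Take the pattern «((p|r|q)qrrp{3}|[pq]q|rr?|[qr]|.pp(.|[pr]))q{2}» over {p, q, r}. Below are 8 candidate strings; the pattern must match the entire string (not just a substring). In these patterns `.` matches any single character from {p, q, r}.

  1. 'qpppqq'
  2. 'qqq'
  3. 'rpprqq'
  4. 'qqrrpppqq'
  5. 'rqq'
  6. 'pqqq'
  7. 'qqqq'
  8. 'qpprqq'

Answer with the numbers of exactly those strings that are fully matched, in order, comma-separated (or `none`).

1 → match
2 → match
3 → match
4 → match
5 → match
6 → match
7 → match
8 → match

1, 2, 3, 4, 5, 6, 7, 8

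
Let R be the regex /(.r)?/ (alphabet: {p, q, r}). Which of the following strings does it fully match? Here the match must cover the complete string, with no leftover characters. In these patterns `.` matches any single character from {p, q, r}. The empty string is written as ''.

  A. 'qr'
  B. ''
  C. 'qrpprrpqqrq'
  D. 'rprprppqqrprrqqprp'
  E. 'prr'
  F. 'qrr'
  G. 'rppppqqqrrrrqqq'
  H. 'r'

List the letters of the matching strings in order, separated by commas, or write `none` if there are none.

A → match
B → match
C → no match
D → no match
E → no match
F → no match
G → no match
H → no match

A, B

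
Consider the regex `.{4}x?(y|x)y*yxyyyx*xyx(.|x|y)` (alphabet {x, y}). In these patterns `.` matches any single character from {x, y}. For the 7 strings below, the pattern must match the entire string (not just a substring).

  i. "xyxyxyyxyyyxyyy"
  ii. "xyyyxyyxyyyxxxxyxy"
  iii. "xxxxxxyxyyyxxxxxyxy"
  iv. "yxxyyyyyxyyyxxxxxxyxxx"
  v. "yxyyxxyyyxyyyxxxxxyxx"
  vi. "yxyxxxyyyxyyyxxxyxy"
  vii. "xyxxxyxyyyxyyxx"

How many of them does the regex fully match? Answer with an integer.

4

i → no match
ii → match
iii → match
iv → no match
v → match
vi → match
vii → no match
Total matched: 4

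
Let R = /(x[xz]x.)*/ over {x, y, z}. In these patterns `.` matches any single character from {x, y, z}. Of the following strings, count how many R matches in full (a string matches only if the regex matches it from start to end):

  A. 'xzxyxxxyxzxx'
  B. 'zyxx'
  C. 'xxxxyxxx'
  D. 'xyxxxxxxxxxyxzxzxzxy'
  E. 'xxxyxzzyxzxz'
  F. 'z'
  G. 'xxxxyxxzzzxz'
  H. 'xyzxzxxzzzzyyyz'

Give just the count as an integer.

A → match
B → no match
C → no match
D → no match
E → no match
F → no match
G → no match
H → no match
Total matched: 1

1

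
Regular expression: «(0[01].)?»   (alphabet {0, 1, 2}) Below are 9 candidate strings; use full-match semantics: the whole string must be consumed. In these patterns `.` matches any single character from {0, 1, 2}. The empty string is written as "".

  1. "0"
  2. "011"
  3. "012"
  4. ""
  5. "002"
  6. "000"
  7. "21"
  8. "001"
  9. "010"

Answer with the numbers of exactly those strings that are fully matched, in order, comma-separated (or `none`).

2, 3, 4, 5, 6, 8, 9

1 → no match
2 → match
3 → match
4 → match
5 → match
6 → match
7 → no match
8 → match
9 → match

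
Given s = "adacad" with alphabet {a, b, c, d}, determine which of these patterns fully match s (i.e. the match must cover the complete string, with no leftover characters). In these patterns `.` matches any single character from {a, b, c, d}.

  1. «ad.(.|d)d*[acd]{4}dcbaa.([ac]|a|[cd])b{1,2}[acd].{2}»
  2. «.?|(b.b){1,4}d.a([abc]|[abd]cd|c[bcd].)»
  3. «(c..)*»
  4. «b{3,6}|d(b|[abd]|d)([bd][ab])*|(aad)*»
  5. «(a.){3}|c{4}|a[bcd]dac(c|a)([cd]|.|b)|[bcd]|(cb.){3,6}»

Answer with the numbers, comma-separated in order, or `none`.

1 → no match
2 → no match
3 → no match
4 → no match
5 → match

5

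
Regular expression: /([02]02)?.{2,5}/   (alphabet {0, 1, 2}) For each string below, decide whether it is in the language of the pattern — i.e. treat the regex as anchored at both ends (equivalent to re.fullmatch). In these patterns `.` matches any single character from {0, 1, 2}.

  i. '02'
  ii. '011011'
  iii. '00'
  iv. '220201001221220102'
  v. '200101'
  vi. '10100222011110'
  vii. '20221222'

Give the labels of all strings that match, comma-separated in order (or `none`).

i, iii, vii

i → match
ii → no match
iii → match
iv → no match
v → no match
vi → no match
vii → match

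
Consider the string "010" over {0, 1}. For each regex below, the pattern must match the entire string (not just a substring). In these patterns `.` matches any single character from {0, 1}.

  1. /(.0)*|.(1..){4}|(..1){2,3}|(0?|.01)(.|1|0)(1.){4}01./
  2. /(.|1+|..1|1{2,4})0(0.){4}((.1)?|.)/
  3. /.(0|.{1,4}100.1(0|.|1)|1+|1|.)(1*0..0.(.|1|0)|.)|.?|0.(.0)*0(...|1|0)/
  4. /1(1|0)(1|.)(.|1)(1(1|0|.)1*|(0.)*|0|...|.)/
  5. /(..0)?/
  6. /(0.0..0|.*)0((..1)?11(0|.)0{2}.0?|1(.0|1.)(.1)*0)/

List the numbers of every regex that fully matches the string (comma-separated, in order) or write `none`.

1 → no match
2 → no match
3 → match
4 → no match — must start with "1"
5 → match
6 → no match

3, 5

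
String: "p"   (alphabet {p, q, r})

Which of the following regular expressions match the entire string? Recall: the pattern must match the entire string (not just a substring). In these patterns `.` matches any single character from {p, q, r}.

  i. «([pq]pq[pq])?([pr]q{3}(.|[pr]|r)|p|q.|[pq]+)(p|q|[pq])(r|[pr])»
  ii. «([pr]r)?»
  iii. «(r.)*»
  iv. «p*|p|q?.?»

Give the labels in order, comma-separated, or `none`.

iv

i → no match
ii → no match
iii → no match
iv → match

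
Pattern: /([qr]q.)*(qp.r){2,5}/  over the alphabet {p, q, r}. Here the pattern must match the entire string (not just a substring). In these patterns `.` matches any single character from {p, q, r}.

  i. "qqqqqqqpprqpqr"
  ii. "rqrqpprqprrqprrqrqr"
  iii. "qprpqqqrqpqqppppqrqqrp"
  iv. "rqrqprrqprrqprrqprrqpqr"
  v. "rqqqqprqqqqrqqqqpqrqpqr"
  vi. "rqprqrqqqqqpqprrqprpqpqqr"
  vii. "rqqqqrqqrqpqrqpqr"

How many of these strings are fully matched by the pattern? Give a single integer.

4

i → match
ii → no match
iii → no match — must end with "r"
iv → match
v → match
vi → no match
vii → match
Total matched: 4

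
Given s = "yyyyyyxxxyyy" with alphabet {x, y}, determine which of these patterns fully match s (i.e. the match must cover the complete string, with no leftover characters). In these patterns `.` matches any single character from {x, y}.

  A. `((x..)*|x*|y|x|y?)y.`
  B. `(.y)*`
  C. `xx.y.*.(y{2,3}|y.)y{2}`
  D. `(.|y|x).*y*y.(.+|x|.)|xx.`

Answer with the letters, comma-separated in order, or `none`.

A → no match
B → no match
C → no match — must start with "xx"
D → match

D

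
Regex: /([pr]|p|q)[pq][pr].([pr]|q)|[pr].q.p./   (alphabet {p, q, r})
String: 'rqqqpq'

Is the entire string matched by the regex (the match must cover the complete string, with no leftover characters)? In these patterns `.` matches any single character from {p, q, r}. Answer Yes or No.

Yes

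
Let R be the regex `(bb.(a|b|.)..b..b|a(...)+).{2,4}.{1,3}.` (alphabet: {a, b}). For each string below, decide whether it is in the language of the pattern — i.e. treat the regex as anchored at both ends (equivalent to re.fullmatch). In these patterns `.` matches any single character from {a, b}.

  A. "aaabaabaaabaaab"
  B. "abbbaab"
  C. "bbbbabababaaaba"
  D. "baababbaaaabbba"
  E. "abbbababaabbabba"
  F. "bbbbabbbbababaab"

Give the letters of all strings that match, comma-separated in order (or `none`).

A, E

A → match
B. "abbbaab" → no match
C → no match
D → no match
E → match
F → no match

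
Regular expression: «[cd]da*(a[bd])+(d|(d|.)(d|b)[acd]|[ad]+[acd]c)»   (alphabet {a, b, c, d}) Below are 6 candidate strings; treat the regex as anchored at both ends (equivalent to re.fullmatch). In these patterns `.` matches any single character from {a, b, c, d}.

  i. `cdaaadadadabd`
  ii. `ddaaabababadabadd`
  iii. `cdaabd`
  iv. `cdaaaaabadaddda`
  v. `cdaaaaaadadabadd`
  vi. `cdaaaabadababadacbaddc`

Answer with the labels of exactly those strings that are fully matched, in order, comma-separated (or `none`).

i, ii, iii, iv, v

i → match
ii → match
iii → match
iv → match
v → match
vi → no match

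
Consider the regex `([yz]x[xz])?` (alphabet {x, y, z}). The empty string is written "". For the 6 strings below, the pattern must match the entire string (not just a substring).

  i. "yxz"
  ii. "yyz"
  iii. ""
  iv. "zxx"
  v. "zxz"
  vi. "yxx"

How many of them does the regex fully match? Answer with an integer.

5

i → match
ii → no match
iii → match
iv → match
v → match
vi → match
Total matched: 5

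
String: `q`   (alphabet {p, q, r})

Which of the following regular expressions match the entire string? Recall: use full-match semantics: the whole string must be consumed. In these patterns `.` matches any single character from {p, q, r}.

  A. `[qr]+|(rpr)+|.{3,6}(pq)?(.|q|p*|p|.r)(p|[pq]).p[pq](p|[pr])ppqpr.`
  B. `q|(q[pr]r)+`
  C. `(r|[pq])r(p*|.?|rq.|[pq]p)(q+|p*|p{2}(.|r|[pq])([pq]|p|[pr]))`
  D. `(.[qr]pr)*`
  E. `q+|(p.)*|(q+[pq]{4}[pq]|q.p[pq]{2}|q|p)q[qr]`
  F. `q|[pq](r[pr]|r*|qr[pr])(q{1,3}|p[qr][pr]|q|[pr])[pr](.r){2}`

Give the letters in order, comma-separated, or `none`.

A, B, E, F

A → match
B → match
C → no match
D → no match
E → match
F → match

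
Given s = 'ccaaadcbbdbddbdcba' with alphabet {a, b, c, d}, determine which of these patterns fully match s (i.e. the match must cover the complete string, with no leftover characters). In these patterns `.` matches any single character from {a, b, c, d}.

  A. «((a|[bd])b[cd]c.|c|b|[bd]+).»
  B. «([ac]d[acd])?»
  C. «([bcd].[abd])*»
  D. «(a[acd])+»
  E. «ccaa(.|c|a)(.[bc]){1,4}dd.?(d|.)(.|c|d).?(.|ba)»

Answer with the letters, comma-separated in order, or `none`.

A → no match
B → no match
C → no match
D → no match — must start with 'a'
E → match

E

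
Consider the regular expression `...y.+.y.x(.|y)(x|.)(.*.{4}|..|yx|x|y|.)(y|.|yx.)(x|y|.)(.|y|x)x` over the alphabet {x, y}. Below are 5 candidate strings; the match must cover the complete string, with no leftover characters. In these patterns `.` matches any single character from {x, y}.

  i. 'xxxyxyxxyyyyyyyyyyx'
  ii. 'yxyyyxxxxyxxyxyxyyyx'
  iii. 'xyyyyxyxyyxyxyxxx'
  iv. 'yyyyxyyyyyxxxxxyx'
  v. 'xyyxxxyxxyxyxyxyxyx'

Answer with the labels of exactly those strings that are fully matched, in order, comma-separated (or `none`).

ii

i → no match
ii → match
iii → no match
iv → no match
v → no match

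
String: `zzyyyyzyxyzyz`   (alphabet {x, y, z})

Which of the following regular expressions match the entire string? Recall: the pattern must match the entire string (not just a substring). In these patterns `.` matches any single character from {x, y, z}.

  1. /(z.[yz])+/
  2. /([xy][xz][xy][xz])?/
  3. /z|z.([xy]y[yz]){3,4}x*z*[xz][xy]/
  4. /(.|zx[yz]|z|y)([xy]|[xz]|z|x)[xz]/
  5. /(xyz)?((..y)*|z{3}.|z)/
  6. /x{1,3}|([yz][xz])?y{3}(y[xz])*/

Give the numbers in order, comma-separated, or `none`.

6

1 → no match
2 → no match
3 → no match
4 → no match
5 → no match
6 → match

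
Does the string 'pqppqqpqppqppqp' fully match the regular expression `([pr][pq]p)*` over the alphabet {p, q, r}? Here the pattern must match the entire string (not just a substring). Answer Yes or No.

No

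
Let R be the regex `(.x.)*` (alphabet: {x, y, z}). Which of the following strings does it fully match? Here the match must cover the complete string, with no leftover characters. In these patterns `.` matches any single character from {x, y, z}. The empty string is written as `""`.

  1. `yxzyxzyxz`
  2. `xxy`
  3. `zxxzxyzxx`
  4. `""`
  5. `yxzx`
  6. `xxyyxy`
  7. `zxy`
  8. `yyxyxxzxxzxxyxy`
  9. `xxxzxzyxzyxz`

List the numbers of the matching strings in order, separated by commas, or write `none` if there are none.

1 → match
2 → match
3 → match
4 → match
5 → no match
6 → match
7 → match
8 → no match
9 → match

1, 2, 3, 4, 6, 7, 9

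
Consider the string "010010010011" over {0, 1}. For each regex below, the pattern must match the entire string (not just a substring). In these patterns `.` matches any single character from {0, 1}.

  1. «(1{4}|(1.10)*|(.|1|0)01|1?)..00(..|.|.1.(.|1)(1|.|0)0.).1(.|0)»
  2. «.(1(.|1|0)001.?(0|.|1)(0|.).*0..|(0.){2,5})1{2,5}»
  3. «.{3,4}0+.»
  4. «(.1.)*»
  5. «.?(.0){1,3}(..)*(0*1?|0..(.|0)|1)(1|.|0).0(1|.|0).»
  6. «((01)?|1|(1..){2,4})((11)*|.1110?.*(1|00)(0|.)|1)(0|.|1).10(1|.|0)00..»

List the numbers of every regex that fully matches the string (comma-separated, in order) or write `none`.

4, 5

1 → no match
2 → no match
3 → no match
4 → match
5 → match
6 → no match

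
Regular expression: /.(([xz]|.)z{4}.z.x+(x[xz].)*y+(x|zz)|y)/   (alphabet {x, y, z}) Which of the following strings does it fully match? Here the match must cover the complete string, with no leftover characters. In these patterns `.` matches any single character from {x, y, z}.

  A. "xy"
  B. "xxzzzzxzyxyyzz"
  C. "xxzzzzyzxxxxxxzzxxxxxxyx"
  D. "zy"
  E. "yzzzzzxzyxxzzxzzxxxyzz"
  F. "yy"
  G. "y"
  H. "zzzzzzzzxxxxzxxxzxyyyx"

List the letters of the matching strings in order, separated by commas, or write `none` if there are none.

A, B, C, D, E, F

A → match
B → match
C → match
D → match
E → match
F → match
G → no match
H → no match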